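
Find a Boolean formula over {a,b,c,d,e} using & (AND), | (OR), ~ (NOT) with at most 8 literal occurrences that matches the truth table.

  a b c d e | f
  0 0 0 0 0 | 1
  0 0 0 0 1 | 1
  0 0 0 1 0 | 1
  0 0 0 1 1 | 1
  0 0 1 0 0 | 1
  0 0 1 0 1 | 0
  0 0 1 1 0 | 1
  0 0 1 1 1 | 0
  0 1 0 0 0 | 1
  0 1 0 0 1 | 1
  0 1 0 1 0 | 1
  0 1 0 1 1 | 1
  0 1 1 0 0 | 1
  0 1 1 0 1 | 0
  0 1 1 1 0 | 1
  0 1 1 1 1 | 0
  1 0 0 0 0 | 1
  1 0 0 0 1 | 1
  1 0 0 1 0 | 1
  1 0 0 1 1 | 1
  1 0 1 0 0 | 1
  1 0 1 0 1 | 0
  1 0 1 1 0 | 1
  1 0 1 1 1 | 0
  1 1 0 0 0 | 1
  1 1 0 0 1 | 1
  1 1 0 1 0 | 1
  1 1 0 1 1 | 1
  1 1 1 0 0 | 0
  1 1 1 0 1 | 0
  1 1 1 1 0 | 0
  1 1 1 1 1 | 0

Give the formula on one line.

  ~c = 11110000111100001111000011110000
  ~a = 11111111111111110000000000000000
  (~a | ~c) = 11111111111111111111000011110000
  ~b = 11111111000000001111111100000000
  ~e = 10101010101010101010101010101010
  (~b | ~e) = 11111111101010101111111110101010
  ((~a | ~c) & (~b | ~e)) = 11111111101010101111000010100000
  (((~a | ~c) & (~b | ~e)) | ~b) = 11111111101010101111111110100000
  ((((~a | ~c) & (~b | ~e)) | ~b) & ~e) = 10101010101010101010101010100000
  (~c | ((((~a | ~c) & (~b | ~e)) | ~b) & ~e)) = 11111010111110101111101011110000

(~c | ((((~a | ~c) & (~b | ~e)) | ~b) & ~e))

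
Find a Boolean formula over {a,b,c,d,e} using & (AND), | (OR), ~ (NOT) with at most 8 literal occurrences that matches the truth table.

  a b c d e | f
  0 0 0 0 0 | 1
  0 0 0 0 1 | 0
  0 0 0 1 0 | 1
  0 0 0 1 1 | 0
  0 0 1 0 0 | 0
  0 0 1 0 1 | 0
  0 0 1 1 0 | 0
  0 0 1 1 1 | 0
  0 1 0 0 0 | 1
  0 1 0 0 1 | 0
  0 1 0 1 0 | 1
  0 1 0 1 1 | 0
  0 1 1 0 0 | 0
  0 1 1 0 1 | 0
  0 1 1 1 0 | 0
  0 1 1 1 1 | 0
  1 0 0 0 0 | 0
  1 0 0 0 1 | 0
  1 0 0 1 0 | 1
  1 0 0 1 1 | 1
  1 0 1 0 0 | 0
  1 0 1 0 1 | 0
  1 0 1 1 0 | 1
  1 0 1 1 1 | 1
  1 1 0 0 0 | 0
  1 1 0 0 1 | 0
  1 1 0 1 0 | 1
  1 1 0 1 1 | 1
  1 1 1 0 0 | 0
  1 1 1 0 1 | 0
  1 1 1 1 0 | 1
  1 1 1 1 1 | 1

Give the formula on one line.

  ~c = 11110000111100001111000011110000
  ~a = 11111111111111110000000000000000
  ~e = 10101010101010101010101010101010
  (~a & ~e) = 10101010101010100000000000000000
  (~c & (~a & ~e)) = 10100000101000000000000000000000
  ~d = 11001100110011001100110011001100
  (a | ~d) = 11001100110011001111111111111111
  ((a | ~d) & d) = 00000000000000000011001100110011
  ((~c & (~a & ~e)) | ((a | ~d) & d)) = 10100000101000000011001100110011

((~c & (~a & ~e)) | ((a | ~d) & d))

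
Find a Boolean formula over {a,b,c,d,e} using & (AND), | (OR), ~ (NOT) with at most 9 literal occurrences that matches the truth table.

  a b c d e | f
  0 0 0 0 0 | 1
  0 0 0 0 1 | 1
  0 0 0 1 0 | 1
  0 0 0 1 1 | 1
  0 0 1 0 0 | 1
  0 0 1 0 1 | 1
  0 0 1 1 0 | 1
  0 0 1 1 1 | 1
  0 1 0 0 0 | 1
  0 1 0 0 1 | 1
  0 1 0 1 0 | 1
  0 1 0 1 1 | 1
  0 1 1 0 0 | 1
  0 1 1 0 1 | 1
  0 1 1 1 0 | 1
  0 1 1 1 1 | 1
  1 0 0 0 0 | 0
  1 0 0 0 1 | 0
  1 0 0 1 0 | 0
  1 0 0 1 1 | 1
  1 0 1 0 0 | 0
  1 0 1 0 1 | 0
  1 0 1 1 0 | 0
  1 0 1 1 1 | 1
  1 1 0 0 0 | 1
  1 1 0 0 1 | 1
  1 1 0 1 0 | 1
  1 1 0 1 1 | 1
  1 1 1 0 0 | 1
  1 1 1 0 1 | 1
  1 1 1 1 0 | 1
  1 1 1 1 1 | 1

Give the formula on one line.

(b | ((e & d) | ((b & ~e) | ~a)))

  (e & d) = 00010001000100010001000100010001
  ~e = 10101010101010101010101010101010
  (b & ~e) = 00000000101010100000000010101010
  ~a = 11111111111111110000000000000000
  ((b & ~e) | ~a) = 11111111111111110000000010101010
  ((e & d) | ((b & ~e) | ~a)) = 11111111111111110001000110111011
  (b | ((e & d) | ((b & ~e) | ~a))) = 11111111111111110001000111111111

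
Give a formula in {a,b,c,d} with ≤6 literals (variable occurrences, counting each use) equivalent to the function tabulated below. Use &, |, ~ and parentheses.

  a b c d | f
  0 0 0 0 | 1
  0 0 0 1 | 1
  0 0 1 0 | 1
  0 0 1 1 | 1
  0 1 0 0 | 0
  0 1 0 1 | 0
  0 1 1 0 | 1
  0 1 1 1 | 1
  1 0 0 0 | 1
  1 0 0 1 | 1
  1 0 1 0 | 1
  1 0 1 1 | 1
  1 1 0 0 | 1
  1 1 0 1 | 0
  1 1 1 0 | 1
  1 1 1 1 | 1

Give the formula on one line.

((a & ~d) | (~b | c))

  ~d = 1010101010101010
  (a & ~d) = 0000000010101010
  ~b = 1111000011110000
  (~b | c) = 1111001111110011
  ((a & ~d) | (~b | c)) = 1111001111111011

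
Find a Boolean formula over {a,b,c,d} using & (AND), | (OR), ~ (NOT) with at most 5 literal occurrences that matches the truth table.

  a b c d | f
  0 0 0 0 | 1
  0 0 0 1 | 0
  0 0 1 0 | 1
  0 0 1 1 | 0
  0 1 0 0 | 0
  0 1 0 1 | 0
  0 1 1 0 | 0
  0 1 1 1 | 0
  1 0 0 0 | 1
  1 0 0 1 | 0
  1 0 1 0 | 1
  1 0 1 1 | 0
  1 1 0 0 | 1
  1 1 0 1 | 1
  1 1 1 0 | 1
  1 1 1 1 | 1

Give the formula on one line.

((b & a) | (~d & ~b))

  (b & a) = 0000000000001111
  ~d = 1010101010101010
  ~b = 1111000011110000
  (~d & ~b) = 1010000010100000
  ((b & a) | (~d & ~b)) = 1010000010101111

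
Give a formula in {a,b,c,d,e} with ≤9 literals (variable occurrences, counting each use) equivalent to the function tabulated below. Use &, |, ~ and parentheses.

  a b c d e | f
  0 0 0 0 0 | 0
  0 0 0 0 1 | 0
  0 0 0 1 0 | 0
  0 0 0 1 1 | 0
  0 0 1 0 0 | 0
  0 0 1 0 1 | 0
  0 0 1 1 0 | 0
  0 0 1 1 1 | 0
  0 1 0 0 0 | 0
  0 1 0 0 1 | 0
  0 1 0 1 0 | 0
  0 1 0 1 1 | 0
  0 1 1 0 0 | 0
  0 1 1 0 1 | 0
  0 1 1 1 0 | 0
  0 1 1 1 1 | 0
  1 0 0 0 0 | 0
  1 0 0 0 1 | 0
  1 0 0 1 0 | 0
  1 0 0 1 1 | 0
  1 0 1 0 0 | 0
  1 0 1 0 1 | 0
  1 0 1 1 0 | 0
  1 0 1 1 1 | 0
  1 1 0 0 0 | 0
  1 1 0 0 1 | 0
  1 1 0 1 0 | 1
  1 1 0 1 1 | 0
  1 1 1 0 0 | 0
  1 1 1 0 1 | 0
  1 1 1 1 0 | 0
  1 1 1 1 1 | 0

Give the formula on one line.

  (a & d) = 00000000000000000011001100110011
  ((a & d) & b) = 00000000000000000000000000110011
  ~c = 11110000111100001111000011110000
  ~e = 10101010101010101010101010101010
  (~c & ~e) = 10100000101000001010000010100000
  ~d = 11001100110011001100110011001100
  (~d | b) = 11001100111111111100110011111111
  ((~c & ~e) & (~d | b)) = 10000000101000001000000010100000
  (((a & d) & b) & ((~c & ~e) & (~d | b))) = 00000000000000000000000000100000

(((a & d) & b) & ((~c & ~e) & (~d | b)))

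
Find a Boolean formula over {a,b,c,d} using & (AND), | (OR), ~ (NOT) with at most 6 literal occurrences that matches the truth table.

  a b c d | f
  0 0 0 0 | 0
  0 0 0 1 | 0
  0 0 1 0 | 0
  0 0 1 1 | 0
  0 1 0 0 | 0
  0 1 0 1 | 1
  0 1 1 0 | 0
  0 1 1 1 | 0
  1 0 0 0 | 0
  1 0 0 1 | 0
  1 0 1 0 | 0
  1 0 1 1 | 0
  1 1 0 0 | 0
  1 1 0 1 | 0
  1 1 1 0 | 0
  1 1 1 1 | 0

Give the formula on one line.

  ~d = 1010101010101010
  (~d | b) = 1010111110101111
  ~a = 1111111100000000
  (d & ~a) = 0101010100000000
  ~c = 1100110011001100
  ((d & ~a) & ~c) = 0100010000000000
  ((~d | b) & ((d & ~a) & ~c)) = 0000010000000000

((~d | b) & ((d & ~a) & ~c))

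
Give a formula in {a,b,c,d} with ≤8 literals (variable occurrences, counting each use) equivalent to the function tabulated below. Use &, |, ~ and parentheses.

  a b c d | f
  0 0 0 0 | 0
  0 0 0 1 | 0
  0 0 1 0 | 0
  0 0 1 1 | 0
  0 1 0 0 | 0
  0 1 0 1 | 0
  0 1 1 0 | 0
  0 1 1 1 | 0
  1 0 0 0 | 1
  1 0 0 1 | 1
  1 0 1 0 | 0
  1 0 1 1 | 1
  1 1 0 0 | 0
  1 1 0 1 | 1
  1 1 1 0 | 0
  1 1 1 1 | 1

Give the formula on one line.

  (d & a) = 0000000001010101
  ~b = 1111000011110000
  ~c = 1100110011001100
  (a & ~c) = 0000000011001100
  (b | (a & ~c)) = 0000111111001111
  (~b & (b | (a & ~c))) = 0000000011000000
  ((d & a) | (~b & (b | (a & ~c)))) = 0000000011010101

((d & a) | (~b & (b | (a & ~c))))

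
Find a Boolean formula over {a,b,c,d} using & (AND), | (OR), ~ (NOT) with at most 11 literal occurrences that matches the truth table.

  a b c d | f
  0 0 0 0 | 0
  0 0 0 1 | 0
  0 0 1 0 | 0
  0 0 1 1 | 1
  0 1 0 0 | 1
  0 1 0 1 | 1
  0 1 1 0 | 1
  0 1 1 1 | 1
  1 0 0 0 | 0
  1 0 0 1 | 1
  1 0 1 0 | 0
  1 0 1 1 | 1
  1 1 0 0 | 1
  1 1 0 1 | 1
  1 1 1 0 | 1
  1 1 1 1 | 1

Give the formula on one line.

(b | (d & ((((c | (b & ~a)) | a) & d) | (a & ~c))))

  ~a = 1111111100000000
  (b & ~a) = 0000111100000000
  (c | (b & ~a)) = 0011111100110011
  ((c | (b & ~a)) | a) = 0011111111111111
  (((c | (b & ~a)) | a) & d) = 0001010101010101
  ~c = 1100110011001100
  (a & ~c) = 0000000011001100
  ((((c | (b & ~a)) | a) & d) | (a & ~c)) = 0001010111011101
  (d & ((((c | (b & ~a)) | a) & d) | (a & ~c))) = 0001010101010101
  (b | (d & ((((c | (b & ~a)) | a) & d) | (a & ~c)))) = 0001111101011111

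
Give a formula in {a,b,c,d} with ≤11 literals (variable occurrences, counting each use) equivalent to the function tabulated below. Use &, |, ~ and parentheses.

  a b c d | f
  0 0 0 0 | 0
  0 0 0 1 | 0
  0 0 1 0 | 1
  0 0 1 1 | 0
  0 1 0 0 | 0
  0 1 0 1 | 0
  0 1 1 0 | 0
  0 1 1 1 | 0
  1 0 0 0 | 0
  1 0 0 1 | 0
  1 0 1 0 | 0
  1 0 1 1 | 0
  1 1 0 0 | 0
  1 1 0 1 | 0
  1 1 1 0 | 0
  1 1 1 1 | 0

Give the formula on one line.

  ~b = 1111000011110000
  (c | d) = 0111011101110111
  (~b & (c | d)) = 0111000001110000
  (a | (~b & (c | d))) = 0111000011111111
  (c | (a | (~b & (c | d)))) = 0111001111111111
  ~d = 1010101010101010
  ((c | (a | (~b & (c | d)))) & ~d) = 0010001010101010
  (~b & ~d) = 1010000010100000
  ~a = 1111111100000000
  ((~b & ~d) & ~a) = 1010000000000000
  (((c | (a | (~b & (c | d)))) & ~d) & ((~b & ~d) & ~a)) = 0010000000000000

(((c | (a | (~b & (c | d)))) & ~d) & ((~b & ~d) & ~a))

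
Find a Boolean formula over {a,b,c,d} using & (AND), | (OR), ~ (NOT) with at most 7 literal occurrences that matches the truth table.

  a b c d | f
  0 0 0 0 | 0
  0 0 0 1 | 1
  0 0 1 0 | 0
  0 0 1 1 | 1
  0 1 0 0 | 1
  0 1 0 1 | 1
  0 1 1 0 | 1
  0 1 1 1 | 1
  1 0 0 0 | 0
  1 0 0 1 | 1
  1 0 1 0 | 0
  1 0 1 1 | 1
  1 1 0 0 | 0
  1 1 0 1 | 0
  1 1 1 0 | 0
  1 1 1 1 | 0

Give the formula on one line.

  ~b = 1111000011110000
  ~a = 1111111100000000
  (~b | ~a) = 1111111111110000
  (d | b) = 0101111101011111
  ((~b | ~a) & (d | b)) = 0101111101010000

((~b | ~a) & (d | b))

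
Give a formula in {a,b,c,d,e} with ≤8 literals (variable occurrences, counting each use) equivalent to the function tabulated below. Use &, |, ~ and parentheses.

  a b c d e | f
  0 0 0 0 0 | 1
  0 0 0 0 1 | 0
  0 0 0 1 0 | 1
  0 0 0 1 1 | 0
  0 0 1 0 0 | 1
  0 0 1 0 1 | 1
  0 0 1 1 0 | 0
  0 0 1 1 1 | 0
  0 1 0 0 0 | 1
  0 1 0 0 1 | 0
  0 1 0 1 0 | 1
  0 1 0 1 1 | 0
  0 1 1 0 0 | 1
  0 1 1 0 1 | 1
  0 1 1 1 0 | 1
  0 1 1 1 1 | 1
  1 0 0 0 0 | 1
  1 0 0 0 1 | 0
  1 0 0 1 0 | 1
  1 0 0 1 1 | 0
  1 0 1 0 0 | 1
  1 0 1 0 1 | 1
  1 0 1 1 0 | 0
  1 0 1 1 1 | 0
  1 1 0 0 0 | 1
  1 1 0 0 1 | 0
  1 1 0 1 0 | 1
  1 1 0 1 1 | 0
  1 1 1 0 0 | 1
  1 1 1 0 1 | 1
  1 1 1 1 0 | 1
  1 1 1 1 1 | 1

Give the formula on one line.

((c | ~e) & (~c | (~d | b)))

  ~e = 10101010101010101010101010101010
  (c | ~e) = 10101111101011111010111110101111
  ~c = 11110000111100001111000011110000
  ~d = 11001100110011001100110011001100
  (~d | b) = 11001100111111111100110011111111
  (~c | (~d | b)) = 11111100111111111111110011111111
  ((c | ~e) & (~c | (~d | b))) = 10101100101011111010110010101111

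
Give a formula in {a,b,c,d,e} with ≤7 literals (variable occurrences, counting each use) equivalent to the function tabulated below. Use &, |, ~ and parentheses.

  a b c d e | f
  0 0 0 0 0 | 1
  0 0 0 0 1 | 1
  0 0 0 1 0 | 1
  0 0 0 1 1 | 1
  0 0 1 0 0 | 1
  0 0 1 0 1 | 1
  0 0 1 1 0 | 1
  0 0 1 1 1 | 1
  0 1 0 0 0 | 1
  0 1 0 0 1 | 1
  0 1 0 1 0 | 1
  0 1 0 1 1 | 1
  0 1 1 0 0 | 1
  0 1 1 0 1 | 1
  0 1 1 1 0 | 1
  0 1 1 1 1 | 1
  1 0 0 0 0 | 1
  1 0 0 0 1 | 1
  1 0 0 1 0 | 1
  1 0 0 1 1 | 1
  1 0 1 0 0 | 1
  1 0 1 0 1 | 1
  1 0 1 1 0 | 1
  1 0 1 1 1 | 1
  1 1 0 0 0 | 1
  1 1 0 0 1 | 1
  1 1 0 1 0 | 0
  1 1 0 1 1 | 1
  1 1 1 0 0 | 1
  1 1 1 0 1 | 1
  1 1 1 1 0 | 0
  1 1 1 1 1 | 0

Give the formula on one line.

(((~a | ~b) | (((~e & d) | ~c) & e)) | ~d)

  ~a = 11111111111111110000000000000000
  ~b = 11111111000000001111111100000000
  (~a | ~b) = 11111111111111111111111100000000
  ~e = 10101010101010101010101010101010
  (~e & d) = 00100010001000100010001000100010
  ~c = 11110000111100001111000011110000
  ((~e & d) | ~c) = 11110010111100101111001011110010
  (((~e & d) | ~c) & e) = 01010000010100000101000001010000
  ((~a | ~b) | (((~e & d) | ~c) & e)) = 11111111111111111111111101010000
  ~d = 11001100110011001100110011001100
  (((~a | ~b) | (((~e & d) | ~c) & e)) | ~d) = 11111111111111111111111111011100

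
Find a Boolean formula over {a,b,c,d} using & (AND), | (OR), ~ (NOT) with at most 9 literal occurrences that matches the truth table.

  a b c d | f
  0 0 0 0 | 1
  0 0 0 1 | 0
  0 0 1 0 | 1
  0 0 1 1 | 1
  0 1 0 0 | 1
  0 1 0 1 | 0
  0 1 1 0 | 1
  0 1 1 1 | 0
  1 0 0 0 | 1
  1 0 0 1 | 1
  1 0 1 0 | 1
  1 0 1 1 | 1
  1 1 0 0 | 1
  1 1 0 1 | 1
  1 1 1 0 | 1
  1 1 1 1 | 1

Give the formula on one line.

(~d | (((a | ~b) & (c | a)) & d))

  ~d = 1010101010101010
  ~b = 1111000011110000
  (a | ~b) = 1111000011111111
  (c | a) = 0011001111111111
  ((a | ~b) & (c | a)) = 0011000011111111
  (((a | ~b) & (c | a)) & d) = 0001000001010101
  (~d | (((a | ~b) & (c | a)) & d)) = 1011101011111111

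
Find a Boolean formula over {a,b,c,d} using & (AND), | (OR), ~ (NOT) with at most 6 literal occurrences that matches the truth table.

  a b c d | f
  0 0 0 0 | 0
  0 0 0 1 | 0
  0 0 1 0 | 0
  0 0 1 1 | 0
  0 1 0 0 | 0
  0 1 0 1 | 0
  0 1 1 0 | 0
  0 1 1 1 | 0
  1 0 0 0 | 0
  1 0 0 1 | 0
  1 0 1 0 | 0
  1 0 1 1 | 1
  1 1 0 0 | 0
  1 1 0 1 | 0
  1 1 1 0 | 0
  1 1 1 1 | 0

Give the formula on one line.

((d & c) & (a & ~b))

  (d & c) = 0001000100010001
  ~b = 1111000011110000
  (a & ~b) = 0000000011110000
  ((d & c) & (a & ~b)) = 0000000000010000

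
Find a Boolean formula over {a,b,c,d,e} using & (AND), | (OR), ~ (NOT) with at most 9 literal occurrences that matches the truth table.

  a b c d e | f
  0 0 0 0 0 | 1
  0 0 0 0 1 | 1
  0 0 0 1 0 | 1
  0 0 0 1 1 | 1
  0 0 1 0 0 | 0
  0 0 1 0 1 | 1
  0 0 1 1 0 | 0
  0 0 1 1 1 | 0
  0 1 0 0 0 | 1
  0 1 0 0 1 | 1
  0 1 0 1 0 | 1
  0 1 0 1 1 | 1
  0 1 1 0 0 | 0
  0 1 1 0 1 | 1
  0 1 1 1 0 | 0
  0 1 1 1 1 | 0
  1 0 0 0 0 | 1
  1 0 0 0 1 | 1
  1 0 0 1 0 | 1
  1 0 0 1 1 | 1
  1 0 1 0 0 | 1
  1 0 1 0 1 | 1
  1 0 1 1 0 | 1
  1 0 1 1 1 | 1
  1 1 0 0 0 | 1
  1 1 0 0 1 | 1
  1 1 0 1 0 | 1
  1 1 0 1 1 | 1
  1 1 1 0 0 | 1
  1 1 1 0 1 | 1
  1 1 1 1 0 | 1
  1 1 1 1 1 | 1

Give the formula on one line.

  ~c = 11110000111100001111000011110000
  ~d = 11001100110011001100110011001100
  (~d & e) = 01000100010001000100010001000100
  ~b = 11111111000000001111111100000000
  (~b & ~c) = 11110000000000001111000000000000
  ((~d & e) | (~b & ~c)) = 11110100010001001111010001000100
  (((~d & e) | (~b & ~c)) | a) = 11110100010001001111111111111111
  (~c | (((~d & e) | (~b & ~c)) | a)) = 11110100111101001111111111111111

(~c | (((~d & e) | (~b & ~c)) | a))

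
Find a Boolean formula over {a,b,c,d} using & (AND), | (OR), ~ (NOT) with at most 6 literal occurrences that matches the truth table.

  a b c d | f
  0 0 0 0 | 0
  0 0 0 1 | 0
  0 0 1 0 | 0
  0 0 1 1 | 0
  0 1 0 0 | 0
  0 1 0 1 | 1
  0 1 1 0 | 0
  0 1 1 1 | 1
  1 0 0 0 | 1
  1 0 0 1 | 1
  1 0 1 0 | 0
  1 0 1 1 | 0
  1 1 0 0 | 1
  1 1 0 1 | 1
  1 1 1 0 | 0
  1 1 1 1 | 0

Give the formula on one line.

  ~a = 1111111100000000
  (~a & b) = 0000111100000000
  ((~a & b) & d) = 0000010100000000
  ~c = 1100110011001100
  (a & ~c) = 0000000011001100
  (((~a & b) & d) | (a & ~c)) = 0000010111001100

(((~a & b) & d) | (a & ~c))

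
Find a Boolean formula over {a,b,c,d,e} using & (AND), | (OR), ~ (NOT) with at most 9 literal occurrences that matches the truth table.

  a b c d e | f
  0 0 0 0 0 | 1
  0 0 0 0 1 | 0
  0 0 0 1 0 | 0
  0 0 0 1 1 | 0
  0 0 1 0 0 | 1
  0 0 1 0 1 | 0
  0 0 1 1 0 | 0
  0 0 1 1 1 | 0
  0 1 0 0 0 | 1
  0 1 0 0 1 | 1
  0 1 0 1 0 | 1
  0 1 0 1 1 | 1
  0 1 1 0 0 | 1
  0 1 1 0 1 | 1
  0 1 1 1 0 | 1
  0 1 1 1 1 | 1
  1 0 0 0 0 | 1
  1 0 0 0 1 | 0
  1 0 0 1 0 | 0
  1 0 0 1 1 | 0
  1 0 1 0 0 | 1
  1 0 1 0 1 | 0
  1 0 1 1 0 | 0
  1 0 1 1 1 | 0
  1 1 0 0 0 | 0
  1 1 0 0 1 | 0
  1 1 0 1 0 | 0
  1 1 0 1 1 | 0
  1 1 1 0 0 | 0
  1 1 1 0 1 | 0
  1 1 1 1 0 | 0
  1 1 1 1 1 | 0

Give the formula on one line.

  ~a = 11111111111111110000000000000000
  (~a & b) = 00000000111111110000000000000000
  ~b = 11111111000000001111111100000000
  (d | ~b) = 11111111001100111111111100110011
  ~d = 11001100110011001100110011001100
  ((d | ~b) & ~d) = 11001100000000001100110000000000
  ~e = 10101010101010101010101010101010
  (~e & ~b) = 10101010000000001010101000000000
  (~a & d) = 00110011001100110000000000000000
  ((~e & ~b) | (~a & d)) = 10111011001100111010101000000000
  (((d | ~b) & ~d) & ((~e & ~b) | (~a & d))) = 10001000000000001000100000000000
  ((~a & b) | (((d | ~b) & ~d) & ((~e & ~b) | (~a & d)))) = 10001000111111111000100000000000

((~a & b) | (((d | ~b) & ~d) & ((~e & ~b) | (~a & d))))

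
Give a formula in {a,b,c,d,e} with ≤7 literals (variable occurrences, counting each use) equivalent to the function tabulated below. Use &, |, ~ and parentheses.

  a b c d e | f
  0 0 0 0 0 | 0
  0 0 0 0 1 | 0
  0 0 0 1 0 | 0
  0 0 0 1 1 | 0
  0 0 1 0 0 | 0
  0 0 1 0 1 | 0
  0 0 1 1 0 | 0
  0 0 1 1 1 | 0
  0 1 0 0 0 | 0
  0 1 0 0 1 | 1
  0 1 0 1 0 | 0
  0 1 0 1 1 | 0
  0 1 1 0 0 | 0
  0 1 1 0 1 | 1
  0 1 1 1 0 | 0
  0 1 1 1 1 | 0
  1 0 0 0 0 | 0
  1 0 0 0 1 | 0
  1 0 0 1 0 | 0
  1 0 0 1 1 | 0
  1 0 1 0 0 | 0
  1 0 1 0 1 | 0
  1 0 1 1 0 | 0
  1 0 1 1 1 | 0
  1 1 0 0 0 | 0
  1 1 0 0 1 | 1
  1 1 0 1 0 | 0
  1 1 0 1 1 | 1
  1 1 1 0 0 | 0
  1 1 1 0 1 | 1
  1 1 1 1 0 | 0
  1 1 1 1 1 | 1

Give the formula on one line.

  (b & e) = 00000000010101010000000001010101
  ~d = 11001100110011001100110011001100
  (~d | a) = 11001100110011001111111111111111
  ((b & e) & (~d | a)) = 00000000010001000000000001010101

((b & e) & (~d | a))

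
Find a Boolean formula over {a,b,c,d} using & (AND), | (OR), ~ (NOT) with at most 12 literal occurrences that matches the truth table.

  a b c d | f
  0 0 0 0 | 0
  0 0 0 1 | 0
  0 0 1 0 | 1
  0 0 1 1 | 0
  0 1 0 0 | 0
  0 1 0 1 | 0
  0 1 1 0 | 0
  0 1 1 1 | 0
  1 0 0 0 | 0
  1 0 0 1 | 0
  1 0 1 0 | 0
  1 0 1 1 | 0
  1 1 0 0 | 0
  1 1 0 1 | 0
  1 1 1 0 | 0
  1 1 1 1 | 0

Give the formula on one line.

  (c & d) = 0001000100010001
  ((c & d) & a) = 0000000000010001
  ~b = 1111000011110000
  (((c & d) & a) | ~b) = 1111000011110001
  ~a = 1111111100000000
  (d | ~a) = 1111111101010101
  ((((c & d) & a) | ~b) & (d | ~a)) = 1111000001010001
  ~d = 1010101010101010
  (~a & ~d) = 1010101000000000
  (c & (~a & ~d)) = 0010001000000000
  (((((c & d) & a) | ~b) & (d | ~a)) & (c & (~a & ~d))) = 0010000000000000

(((((c & d) & a) | ~b) & (d | ~a)) & (c & (~a & ~d)))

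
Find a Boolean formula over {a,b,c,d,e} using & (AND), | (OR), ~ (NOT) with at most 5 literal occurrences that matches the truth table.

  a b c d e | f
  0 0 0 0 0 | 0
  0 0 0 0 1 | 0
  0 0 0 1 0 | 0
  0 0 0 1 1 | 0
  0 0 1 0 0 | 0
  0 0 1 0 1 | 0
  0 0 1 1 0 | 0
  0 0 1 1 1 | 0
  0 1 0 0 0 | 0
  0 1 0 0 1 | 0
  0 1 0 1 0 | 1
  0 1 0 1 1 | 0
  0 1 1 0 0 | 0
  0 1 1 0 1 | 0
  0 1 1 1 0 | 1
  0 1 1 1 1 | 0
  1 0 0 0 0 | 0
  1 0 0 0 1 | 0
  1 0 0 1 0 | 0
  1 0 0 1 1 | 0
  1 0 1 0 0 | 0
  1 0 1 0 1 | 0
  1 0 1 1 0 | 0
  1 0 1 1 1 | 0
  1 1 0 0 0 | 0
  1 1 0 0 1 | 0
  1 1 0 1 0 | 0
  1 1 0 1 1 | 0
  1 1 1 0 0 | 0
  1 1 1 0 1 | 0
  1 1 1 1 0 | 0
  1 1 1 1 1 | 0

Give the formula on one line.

((b & ~e) & (~a & d))

  ~e = 10101010101010101010101010101010
  (b & ~e) = 00000000101010100000000010101010
  ~a = 11111111111111110000000000000000
  (~a & d) = 00110011001100110000000000000000
  ((b & ~e) & (~a & d)) = 00000000001000100000000000000000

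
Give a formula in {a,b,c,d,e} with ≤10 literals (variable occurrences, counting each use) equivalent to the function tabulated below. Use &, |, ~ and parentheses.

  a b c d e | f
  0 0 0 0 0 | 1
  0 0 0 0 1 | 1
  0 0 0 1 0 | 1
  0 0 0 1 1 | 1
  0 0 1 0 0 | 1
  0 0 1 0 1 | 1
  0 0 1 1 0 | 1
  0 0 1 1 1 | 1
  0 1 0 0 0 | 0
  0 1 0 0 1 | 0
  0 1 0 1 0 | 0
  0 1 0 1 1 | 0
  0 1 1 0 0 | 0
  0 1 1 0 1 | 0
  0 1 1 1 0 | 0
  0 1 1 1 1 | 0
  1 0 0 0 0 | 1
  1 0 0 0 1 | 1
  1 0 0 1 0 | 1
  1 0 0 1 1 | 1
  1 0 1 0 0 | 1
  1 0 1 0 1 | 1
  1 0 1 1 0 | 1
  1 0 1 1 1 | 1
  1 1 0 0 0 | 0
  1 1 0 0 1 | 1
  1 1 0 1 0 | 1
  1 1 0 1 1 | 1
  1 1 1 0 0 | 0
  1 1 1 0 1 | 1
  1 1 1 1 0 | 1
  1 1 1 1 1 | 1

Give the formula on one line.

((a & ((~c | (b | ~d)) & (d | e))) | ~b)

  ~c = 11110000111100001111000011110000
  ~d = 11001100110011001100110011001100
  (b | ~d) = 11001100111111111100110011111111
  (~c | (b | ~d)) = 11111100111111111111110011111111
  (d | e) = 01110111011101110111011101110111
  ((~c | (b | ~d)) & (d | e)) = 01110100011101110111010001110111
  (a & ((~c | (b | ~d)) & (d | e))) = 00000000000000000111010001110111
  ~b = 11111111000000001111111100000000
  ((a & ((~c | (b | ~d)) & (d | e))) | ~b) = 11111111000000001111111101110111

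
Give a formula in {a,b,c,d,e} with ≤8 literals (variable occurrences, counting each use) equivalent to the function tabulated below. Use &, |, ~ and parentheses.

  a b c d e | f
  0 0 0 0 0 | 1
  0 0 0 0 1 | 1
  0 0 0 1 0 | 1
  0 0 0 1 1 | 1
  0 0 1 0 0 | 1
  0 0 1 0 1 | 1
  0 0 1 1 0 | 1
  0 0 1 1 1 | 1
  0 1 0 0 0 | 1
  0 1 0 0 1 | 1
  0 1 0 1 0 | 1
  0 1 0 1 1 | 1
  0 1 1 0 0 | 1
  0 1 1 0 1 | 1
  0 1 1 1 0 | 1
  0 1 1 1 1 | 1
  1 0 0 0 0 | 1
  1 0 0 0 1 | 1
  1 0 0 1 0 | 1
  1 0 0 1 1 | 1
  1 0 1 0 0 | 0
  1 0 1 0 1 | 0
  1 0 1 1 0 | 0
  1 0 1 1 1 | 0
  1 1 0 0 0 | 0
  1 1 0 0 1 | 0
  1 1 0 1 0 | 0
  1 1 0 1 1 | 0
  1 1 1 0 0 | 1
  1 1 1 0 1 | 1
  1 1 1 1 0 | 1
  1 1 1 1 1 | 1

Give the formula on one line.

((~b & ~c) | ((a & (c & b)) | ~a))

  ~b = 11111111000000001111111100000000
  ~c = 11110000111100001111000011110000
  (~b & ~c) = 11110000000000001111000000000000
  (c & b) = 00000000000011110000000000001111
  (a & (c & b)) = 00000000000000000000000000001111
  ~a = 11111111111111110000000000000000
  ((a & (c & b)) | ~a) = 11111111111111110000000000001111
  ((~b & ~c) | ((a & (c & b)) | ~a)) = 11111111111111111111000000001111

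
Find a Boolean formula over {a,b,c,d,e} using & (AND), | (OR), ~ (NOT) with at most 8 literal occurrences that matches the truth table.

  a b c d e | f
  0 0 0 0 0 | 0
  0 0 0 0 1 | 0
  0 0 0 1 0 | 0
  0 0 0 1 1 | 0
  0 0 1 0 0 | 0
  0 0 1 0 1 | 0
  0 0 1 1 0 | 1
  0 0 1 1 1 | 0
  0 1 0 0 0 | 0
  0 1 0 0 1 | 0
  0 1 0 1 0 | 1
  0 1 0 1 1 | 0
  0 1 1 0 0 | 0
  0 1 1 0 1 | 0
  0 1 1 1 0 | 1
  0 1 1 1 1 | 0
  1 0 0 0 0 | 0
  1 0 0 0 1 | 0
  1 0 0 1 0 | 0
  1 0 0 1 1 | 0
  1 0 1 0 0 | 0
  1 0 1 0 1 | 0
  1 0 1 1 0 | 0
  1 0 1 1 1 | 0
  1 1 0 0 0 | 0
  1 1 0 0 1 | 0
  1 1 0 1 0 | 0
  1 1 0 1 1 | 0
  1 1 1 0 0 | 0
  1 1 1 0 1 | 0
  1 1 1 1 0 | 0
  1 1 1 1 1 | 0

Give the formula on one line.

  (d | a) = 00110011001100111111111111111111
  ~d = 11001100110011001100110011001100
  (b | ~d) = 11001100111111111100110011111111
  (c | (b | ~d)) = 11001111111111111100111111111111
  ((d | a) & (c | (b | ~d))) = 00000011001100111100111111111111
  (((d | a) & (c | (b | ~d))) | a) = 00000011001100111111111111111111
  ~e = 10101010101010101010101010101010
  ~a = 11111111111111110000000000000000
  (~e & ~a) = 10101010101010100000000000000000
  ((((d | a) & (c | (b | ~d))) | a) & (~e & ~a)) = 00000010001000100000000000000000

((((d | a) & (c | (b | ~d))) | a) & (~e & ~a))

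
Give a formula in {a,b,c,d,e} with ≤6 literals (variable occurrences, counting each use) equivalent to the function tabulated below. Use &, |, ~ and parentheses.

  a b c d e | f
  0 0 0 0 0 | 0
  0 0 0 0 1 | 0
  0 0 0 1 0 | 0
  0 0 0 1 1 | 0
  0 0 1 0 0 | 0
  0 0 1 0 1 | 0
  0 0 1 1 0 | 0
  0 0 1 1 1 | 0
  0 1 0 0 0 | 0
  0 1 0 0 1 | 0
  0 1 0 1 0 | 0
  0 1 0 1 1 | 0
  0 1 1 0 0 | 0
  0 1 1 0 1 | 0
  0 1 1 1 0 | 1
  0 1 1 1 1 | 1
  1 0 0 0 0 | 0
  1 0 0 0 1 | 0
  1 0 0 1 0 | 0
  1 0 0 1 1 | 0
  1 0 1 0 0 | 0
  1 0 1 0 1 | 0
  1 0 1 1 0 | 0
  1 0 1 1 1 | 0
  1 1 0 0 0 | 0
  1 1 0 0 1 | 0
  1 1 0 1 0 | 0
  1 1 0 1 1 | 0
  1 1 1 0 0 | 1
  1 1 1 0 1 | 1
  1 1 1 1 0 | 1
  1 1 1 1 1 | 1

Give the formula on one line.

  (a | d) = 00110011001100111111111111111111
  (c & (a | d)) = 00000011000000110000111100001111
  ((c & (a | d)) & b) = 00000000000000110000000000001111

((c & (a | d)) & b)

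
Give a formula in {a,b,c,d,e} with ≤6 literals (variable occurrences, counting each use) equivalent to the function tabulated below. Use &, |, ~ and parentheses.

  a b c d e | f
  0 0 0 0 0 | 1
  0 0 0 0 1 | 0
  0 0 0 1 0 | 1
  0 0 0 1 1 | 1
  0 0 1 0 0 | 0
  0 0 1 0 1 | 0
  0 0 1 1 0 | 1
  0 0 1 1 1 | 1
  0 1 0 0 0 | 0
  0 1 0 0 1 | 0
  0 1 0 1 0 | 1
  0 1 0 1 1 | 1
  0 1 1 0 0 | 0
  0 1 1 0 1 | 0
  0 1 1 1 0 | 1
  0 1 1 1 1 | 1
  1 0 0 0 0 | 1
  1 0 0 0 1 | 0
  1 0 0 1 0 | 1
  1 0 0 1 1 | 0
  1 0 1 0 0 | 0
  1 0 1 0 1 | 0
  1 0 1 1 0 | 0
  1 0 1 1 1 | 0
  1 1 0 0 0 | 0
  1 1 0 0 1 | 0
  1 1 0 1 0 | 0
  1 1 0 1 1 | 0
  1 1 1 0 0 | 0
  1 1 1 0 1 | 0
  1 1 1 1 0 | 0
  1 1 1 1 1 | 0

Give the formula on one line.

(((~b | e) & (~e & ~c)) | (d & ~a))

  ~b = 11111111000000001111111100000000
  (~b | e) = 11111111010101011111111101010101
  ~e = 10101010101010101010101010101010
  ~c = 11110000111100001111000011110000
  (~e & ~c) = 10100000101000001010000010100000
  ((~b | e) & (~e & ~c)) = 10100000000000001010000000000000
  ~a = 11111111111111110000000000000000
  (d & ~a) = 00110011001100110000000000000000
  (((~b | e) & (~e & ~c)) | (d & ~a)) = 10110011001100111010000000000000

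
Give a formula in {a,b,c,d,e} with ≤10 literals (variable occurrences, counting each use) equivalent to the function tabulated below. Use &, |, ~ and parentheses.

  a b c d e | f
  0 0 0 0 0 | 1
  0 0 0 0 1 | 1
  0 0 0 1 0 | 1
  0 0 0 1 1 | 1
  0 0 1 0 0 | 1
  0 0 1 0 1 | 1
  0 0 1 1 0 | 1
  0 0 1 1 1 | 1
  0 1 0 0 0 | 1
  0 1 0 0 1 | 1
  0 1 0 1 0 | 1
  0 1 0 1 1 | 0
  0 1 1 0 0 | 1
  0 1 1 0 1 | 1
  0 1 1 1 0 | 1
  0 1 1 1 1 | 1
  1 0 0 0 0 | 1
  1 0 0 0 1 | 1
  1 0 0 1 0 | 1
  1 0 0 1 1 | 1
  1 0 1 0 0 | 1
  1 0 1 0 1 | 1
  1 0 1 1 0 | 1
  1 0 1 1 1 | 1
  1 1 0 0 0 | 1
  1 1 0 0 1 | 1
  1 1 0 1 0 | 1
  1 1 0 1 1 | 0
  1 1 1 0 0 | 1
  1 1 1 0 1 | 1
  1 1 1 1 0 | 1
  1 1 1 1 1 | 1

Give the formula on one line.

  ~d = 11001100110011001100110011001100
  (b & ~d) = 00000000110011000000000011001100
  ~b = 11111111000000001111111100000000
  ((b & ~d) | ~b) = 11111111110011001111111111001100
  (d & ((b & ~d) | ~b)) = 00110011000000000011001100000000
  (~d | c) = 11001111110011111100111111001111
  ~e = 10101010101010101010101010101010
  ((~d | c) | ~e) = 11101111111011111110111111101111
  ~a = 11111111111111110000000000000000
  (~b & ~a) = 11111111000000000000000000000000
  (((~d | c) | ~e) | (~b & ~a)) = 11111111111011111110111111101111
  ((d & ((b & ~d) | ~b)) | (((~d | c) | ~e) | (~b & ~a))) = 11111111111011111111111111101111

((d & ((b & ~d) | ~b)) | (((~d | c) | ~e) | (~b & ~a)))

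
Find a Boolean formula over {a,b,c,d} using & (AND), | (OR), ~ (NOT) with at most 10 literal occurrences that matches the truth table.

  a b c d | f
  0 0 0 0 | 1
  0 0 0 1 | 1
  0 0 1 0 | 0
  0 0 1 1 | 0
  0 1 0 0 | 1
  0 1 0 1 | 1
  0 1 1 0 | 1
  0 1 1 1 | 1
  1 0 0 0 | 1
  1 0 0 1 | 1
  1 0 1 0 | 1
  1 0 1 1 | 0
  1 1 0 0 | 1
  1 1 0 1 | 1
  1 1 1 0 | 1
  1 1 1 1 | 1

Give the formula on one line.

  ~c = 1100110011001100
  (b & c) = 0000001100000011
  (~c | (b & c)) = 1100111111001111
  ~d = 1010101010101010
  (~d & c) = 0010001000100010
  ~a = 1111111100000000
  ((~d & c) | ~a) = 1111111100100010
  (~d & a) = 0000000010101010
  (((~d & c) | ~a) & (~d & a)) = 0000000000100010
  ((~c | (b & c)) | (((~d & c) | ~a) & (~d & a))) = 1100111111101111

((~c | (b & c)) | (((~d & c) | ~a) & (~d & a)))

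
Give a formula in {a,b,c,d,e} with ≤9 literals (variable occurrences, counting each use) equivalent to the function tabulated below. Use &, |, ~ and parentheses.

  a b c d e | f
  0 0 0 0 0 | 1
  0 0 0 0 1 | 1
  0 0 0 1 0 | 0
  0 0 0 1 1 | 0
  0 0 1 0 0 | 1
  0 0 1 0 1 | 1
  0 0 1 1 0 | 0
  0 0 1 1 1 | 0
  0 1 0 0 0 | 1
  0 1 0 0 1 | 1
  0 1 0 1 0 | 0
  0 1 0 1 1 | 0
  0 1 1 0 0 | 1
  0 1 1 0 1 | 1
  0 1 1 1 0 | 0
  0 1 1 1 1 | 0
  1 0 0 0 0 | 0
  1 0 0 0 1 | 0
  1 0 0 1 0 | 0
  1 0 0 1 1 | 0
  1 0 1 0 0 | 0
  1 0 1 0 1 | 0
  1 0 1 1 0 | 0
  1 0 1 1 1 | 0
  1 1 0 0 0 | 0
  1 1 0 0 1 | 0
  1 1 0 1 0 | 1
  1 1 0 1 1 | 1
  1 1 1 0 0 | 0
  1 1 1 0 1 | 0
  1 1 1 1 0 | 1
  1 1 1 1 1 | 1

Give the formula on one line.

((~a & ~d) | (((~d | b) & d) & (d & a)))

  ~a = 11111111111111110000000000000000
  ~d = 11001100110011001100110011001100
  (~a & ~d) = 11001100110011000000000000000000
  (~d | b) = 11001100111111111100110011111111
  ((~d | b) & d) = 00000000001100110000000000110011
  (d & a) = 00000000000000000011001100110011
  (((~d | b) & d) & (d & a)) = 00000000000000000000000000110011
  ((~a & ~d) | (((~d | b) & d) & (d & a))) = 11001100110011000000000000110011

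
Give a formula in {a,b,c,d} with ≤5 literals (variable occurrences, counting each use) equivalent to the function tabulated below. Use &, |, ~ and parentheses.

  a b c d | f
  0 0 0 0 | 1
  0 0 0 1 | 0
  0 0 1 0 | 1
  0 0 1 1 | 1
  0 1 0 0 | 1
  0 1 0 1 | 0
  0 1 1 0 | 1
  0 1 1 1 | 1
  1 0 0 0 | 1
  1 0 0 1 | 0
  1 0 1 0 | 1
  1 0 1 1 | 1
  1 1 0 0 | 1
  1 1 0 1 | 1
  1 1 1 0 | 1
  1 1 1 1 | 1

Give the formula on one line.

((b & a) | (c | ~d))

  (b & a) = 0000000000001111
  ~d = 1010101010101010
  (c | ~d) = 1011101110111011
  ((b & a) | (c | ~d)) = 1011101110111111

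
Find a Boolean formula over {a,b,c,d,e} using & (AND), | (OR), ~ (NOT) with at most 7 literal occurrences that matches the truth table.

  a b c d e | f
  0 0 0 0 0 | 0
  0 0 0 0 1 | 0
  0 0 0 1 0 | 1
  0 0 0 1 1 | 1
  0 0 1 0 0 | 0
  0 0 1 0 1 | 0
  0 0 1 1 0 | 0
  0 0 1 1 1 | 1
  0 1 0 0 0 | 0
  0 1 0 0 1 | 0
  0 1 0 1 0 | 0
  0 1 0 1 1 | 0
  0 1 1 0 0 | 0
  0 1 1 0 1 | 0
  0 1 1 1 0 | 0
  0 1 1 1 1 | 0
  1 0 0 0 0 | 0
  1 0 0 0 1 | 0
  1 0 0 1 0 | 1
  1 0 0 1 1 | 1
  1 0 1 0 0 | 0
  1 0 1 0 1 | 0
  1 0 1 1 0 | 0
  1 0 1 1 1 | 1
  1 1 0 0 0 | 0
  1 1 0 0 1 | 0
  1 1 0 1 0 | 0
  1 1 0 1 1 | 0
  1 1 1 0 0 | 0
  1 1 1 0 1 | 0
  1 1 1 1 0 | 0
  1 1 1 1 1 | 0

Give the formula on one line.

  ~b = 11111111000000001111111100000000
  (~b & d) = 00110011000000000011001100000000
  ~c = 11110000111100001111000011110000
  (~c | e) = 11110101111101011111010111110101
  ((~b & d) & (~c | e)) = 00110001000000000011000100000000

((~b & d) & (~c | e))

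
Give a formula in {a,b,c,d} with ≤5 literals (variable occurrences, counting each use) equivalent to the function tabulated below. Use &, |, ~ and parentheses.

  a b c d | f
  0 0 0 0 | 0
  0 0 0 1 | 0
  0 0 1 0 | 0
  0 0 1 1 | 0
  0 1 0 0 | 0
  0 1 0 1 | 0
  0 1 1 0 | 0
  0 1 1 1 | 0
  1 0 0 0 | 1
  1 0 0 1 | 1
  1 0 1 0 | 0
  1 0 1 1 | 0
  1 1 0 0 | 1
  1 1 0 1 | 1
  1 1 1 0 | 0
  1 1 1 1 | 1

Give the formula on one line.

(((b & d) & a) | (a & ~c))

  (b & d) = 0000010100000101
  ((b & d) & a) = 0000000000000101
  ~c = 1100110011001100
  (a & ~c) = 0000000011001100
  (((b & d) & a) | (a & ~c)) = 0000000011001101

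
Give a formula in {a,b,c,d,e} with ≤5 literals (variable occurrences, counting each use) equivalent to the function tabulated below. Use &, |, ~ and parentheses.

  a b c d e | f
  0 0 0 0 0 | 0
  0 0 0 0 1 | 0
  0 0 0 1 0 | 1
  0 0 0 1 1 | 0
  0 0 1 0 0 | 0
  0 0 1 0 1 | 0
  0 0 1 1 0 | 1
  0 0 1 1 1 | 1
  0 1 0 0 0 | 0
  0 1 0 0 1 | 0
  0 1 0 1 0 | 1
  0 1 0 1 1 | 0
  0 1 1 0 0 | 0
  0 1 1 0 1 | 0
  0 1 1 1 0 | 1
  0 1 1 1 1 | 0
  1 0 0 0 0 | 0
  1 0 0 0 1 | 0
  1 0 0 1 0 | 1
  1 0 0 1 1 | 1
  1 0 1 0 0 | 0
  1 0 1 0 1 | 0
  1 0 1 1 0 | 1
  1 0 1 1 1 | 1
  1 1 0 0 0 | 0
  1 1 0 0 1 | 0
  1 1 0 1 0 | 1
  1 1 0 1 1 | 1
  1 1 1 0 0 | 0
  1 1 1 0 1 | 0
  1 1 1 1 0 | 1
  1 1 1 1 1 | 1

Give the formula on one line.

  ~e = 10101010101010101010101010101010
  ~b = 11111111000000001111111100000000
  (~b & c) = 00001111000000000000111100000000
  (a | (~b & c)) = 00001111000000001111111111111111
  (~e | (a | (~b & c))) = 10101111101010101111111111111111
  (d & (~e | (a | (~b & c)))) = 00100011001000100011001100110011

(d & (~e | (a | (~b & c))))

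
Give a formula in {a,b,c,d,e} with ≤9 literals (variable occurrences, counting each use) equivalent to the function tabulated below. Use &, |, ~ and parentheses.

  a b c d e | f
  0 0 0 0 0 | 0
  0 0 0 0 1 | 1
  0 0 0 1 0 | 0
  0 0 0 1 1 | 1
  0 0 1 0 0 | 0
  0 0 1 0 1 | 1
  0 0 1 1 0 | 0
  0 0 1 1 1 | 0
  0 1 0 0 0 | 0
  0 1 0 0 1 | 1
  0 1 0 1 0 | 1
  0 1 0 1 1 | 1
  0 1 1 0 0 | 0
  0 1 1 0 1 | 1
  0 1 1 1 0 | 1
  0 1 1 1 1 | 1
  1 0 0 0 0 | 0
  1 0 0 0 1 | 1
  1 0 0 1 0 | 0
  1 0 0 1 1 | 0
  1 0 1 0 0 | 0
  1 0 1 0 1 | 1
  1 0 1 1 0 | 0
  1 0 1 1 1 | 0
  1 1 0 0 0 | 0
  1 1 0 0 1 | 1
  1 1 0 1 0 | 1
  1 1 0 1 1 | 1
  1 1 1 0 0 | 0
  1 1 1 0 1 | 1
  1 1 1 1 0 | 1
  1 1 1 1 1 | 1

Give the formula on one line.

  ~a = 11111111111111110000000000000000
  ~d = 11001100110011001100110011001100
  (~a | ~d) = 11111111111111111100110011001100
  ~c = 11110000111100001111000011110000
  (~c | ~d) = 11111100111111001111110011111100
  ((~a | ~d) & (~c | ~d)) = 11111100111111001100110011001100
  (((~a | ~d) & (~c | ~d)) & e) = 01010100010101000100010001000100
  (d & b) = 00000000001100110000000000110011
  ((((~a | ~d) & (~c | ~d)) & e) | (d & b)) = 01010100011101110100010001110111

((((~a | ~d) & (~c | ~d)) & e) | (d & b))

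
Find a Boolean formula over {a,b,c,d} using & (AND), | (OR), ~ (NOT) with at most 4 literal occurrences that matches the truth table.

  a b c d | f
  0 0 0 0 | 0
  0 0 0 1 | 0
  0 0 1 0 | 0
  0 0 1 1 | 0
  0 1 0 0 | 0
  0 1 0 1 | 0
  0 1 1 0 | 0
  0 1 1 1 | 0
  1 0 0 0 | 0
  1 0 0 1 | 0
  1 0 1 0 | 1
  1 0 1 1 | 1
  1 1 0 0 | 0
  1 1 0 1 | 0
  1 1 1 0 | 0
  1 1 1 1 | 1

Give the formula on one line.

(((~b | d) & c) & a)

  ~b = 1111000011110000
  (~b | d) = 1111010111110101
  ((~b | d) & c) = 0011000100110001
  (((~b | d) & c) & a) = 0000000000110001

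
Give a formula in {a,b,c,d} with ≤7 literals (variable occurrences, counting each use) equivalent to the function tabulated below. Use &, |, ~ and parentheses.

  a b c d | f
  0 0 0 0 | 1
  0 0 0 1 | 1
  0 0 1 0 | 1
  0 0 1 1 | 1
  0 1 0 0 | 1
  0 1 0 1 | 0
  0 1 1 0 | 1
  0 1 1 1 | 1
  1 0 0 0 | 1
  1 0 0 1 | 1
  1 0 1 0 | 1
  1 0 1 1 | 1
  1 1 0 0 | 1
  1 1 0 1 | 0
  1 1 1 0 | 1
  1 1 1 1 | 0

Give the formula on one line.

  ~b = 1111000011110000
  ~a = 1111111100000000
  (c & ~a) = 0011001100000000
  ~c = 1100110011001100
  (~b & ~c) = 1100000011000000
  ~d = 1010101010101010
  ((~b & ~c) | ~d) = 1110101011101010
  ((c & ~a) | ((~b & ~c) | ~d)) = 1111101111101010
  (~b | ((c & ~a) | ((~b & ~c) | ~d))) = 1111101111111010

(~b | ((c & ~a) | ((~b & ~c) | ~d)))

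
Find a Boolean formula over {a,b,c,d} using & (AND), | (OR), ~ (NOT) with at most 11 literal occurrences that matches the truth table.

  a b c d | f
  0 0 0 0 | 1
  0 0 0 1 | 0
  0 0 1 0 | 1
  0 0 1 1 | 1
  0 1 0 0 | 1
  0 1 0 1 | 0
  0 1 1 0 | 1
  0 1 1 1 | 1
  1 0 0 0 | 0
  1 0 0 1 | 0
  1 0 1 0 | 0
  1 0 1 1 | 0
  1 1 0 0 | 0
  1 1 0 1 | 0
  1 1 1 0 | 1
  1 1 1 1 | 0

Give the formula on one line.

  ~a = 1111111100000000
  (~a | b) = 1111111100001111
  ((~a | b) & c) = 0011001100000011
  ~d = 1010101010101010
  (((~a | b) & c) & ~d) = 0010001000000010
  (c & ~a) = 0011001100000000
  (~d | (c & ~a)) = 1011101110101010
  (~a & (~d | (c & ~a))) = 1011101100000000
  ((((~a | b) & c) & ~d) | (~a & (~d | (c & ~a)))) = 1011101100000010

((((~a | b) & c) & ~d) | (~a & (~d | (c & ~a))))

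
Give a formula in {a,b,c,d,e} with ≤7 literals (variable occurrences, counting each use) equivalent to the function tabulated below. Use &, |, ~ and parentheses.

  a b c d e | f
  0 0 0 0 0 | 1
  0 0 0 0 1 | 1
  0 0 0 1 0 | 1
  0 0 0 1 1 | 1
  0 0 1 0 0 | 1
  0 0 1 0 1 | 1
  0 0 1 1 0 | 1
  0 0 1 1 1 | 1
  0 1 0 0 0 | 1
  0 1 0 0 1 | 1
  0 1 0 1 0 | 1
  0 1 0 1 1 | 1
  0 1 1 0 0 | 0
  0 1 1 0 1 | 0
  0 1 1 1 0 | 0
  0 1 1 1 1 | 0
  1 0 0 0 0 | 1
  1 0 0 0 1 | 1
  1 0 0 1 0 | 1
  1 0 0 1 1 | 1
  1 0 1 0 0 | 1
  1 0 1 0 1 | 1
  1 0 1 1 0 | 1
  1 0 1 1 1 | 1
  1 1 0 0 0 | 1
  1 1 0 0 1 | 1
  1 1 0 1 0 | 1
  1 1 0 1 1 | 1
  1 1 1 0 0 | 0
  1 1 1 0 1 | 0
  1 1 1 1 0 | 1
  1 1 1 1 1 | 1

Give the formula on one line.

  (d & a) = 00000000000000000011001100110011
  (b & (d & a)) = 00000000000000000000000000110011
  (d & c) = 00000011000000110000001100000011
  ((b & (d & a)) & (d & c)) = 00000000000000000000000000000011
  ~b = 11111111000000001111111100000000
  ~c = 11110000111100001111000011110000
  (~b | ~c) = 11111111111100001111111111110000
  (((b & (d & a)) & (d & c)) | (~b | ~c)) = 11111111111100001111111111110011

(((b & (d & a)) & (d & c)) | (~b | ~c))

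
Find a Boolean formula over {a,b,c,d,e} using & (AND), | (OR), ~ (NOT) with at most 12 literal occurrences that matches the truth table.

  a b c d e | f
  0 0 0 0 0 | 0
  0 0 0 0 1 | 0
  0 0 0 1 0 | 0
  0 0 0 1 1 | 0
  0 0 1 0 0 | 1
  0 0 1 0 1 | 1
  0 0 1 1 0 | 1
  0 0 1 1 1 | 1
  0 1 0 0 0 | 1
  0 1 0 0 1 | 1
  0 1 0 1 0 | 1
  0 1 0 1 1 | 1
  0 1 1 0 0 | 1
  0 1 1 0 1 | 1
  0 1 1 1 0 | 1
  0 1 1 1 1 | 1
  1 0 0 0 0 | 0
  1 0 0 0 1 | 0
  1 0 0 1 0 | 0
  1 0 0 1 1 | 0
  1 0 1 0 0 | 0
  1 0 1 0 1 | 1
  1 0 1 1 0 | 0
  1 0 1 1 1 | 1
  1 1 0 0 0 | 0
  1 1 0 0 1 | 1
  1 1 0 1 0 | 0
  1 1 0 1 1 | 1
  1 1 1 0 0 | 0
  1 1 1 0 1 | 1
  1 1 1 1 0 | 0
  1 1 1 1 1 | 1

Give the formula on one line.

  (c | b) = 00001111111111110000111111111111
  ~d = 11001100110011001100110011001100
  (e | ~d) = 11011101110111011101110111011101
  (d & (e | ~d)) = 00010001000100010001000100010001
  (b & d) = 00000000001100110000000000110011
  ((d & (e | ~d)) & (b & d)) = 00000000000100010000000000010001
  ~a = 11111111111111110000000000000000
  (((d & (e | ~d)) & (b & d)) | ~a) = 11111111111111110000000000010001
  ((((d & (e | ~d)) & (b & d)) | ~a) | e) = 11111111111111110101010101010101
  ((c | b) & ((((d & (e | ~d)) & (b & d)) | ~a) | e)) = 00001111111111110000010101010101

((c | b) & ((((d & (e | ~d)) & (b & d)) | ~a) | e))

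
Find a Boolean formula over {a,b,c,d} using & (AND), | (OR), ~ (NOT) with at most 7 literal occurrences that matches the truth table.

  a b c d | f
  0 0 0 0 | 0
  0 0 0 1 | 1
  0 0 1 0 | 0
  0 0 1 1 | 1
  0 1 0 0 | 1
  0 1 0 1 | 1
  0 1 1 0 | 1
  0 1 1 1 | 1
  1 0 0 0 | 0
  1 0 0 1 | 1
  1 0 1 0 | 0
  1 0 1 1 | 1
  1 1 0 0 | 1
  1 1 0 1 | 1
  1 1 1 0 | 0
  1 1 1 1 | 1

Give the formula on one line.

(d | (b & (~c | ~a)))

  ~c = 1100110011001100
  ~a = 1111111100000000
  (~c | ~a) = 1111111111001100
  (b & (~c | ~a)) = 0000111100001100
  (d | (b & (~c | ~a))) = 0101111101011101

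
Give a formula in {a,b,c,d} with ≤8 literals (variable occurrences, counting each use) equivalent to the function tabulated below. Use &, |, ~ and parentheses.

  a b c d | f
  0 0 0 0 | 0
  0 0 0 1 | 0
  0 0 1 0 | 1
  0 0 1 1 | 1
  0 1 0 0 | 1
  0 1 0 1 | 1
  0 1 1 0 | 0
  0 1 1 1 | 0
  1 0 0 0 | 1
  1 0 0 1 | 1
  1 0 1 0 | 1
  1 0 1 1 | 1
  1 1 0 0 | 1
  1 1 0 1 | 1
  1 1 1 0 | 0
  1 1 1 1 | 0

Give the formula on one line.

(((b | c) | (a | c)) & (~b | ~c))

  (b | c) = 0011111100111111
  (a | c) = 0011001111111111
  ((b | c) | (a | c)) = 0011111111111111
  ~b = 1111000011110000
  ~c = 1100110011001100
  (~b | ~c) = 1111110011111100
  (((b | c) | (a | c)) & (~b | ~c)) = 0011110011111100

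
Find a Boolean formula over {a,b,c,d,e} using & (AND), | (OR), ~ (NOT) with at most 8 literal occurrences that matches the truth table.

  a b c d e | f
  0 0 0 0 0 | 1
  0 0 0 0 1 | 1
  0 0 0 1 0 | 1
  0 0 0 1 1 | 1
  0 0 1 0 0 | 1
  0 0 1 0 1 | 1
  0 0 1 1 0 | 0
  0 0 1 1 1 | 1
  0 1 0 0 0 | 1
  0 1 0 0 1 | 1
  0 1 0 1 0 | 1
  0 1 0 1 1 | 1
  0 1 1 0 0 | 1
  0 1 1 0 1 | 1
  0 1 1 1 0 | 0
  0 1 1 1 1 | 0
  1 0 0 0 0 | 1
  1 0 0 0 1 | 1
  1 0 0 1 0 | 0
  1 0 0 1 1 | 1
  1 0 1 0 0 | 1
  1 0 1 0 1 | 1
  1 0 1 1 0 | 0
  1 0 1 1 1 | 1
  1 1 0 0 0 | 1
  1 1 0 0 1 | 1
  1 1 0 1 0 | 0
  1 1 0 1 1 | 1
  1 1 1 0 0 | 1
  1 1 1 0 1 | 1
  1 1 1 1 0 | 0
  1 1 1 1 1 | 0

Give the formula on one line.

  ~a = 11111111111111110000000000000000
  (c | ~a) = 11111111111111110000111100001111
  ((c | ~a) & e) = 01010101010101010000010100000101
  ~b = 11111111000000001111111100000000
  (((c | ~a) & e) & ~b) = 01010101000000000000010100000000
  ~c = 11110000111100001111000011110000
  (~a | e) = 11111111111111110101010101010101
  (~c & (~a | e)) = 11110000111100000101000001010000
  ~d = 11001100110011001100110011001100
  ((~c & (~a | e)) | ~d) = 11111100111111001101110011011100
  ((((c | ~a) & e) & ~b) | ((~c & (~a | e)) | ~d)) = 11111101111111001101110111011100

((((c | ~a) & e) & ~b) | ((~c & (~a | e)) | ~d))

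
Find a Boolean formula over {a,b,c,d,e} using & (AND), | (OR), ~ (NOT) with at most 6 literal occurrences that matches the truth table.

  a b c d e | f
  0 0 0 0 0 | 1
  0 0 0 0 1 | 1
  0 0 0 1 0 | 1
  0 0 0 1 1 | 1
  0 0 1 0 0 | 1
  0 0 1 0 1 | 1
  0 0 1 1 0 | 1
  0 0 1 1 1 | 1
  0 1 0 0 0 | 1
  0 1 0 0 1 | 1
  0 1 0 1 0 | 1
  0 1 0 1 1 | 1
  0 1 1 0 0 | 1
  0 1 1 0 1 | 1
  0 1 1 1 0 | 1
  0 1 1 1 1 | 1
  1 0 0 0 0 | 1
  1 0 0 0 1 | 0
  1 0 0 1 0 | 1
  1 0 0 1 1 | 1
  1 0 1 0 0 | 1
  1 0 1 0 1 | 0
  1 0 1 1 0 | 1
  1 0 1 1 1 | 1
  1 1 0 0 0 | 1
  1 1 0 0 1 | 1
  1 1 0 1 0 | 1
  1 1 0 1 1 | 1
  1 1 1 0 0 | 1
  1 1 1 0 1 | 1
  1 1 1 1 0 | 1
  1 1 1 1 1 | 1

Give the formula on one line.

((d & e) | (~e | (e & (b | ~a))))

  (d & e) = 00010001000100010001000100010001
  ~e = 10101010101010101010101010101010
  ~a = 11111111111111110000000000000000
  (b | ~a) = 11111111111111110000000011111111
  (e & (b | ~a)) = 01010101010101010000000001010101
  (~e | (e & (b | ~a))) = 11111111111111111010101011111111
  ((d & e) | (~e | (e & (b | ~a)))) = 11111111111111111011101111111111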